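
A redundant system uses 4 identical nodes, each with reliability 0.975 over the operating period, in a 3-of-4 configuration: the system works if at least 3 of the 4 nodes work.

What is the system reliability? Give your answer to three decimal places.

R = Σ_{i=3}^{4} C(4,i) p^i (1−p)^{4−i} with p = 0.975
C(4,3)·0.975^3·0.025^1 = 0.09269
C(4,4)·0.975^4·0.025^0 = 0.90369
Sum = 0.996

0.996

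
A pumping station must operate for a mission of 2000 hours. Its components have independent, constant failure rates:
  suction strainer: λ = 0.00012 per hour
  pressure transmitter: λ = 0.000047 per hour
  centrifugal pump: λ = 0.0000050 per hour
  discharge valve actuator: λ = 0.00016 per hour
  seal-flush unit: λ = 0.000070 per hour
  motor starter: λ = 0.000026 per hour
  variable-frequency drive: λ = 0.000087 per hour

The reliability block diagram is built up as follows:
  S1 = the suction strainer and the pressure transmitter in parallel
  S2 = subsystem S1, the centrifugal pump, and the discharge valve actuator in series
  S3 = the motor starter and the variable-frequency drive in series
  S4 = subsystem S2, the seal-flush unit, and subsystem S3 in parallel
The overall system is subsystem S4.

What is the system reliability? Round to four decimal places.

R(suction strainer) = exp(−0.00012 × 2000) = 0.786628
R(pressure transmitter) = exp(−0.000047 × 2000) = 0.910283
R(centrifugal pump) = exp(−0.0000050 × 2000) = 0.990050
R(discharge valve actuator) = exp(−0.00016 × 2000) = 0.726149
R(seal-flush unit) = exp(−0.000070 × 2000) = 0.869358
R(motor starter) = exp(−0.000026 × 2000) = 0.949329
R(variable-frequency drive) = exp(−0.000087 × 2000) = 0.840297
Parallel (suction strainer and pressure transmitter): 1 − (1 − 0.786628)(1 − 0.910283) = 0.980857
Series ([0.980857], centrifugal pump, and discharge valve actuator): 0.980857 × 0.990050 × 0.726149 = 0.705161
Series (motor starter and variable-frequency drive): 0.949329 × 0.840297 = 0.797718
Parallel ([0.705161], seal-flush unit, and [0.797718]): 1 − (1 − 0.705161)(1 − 0.869358)(1 − 0.797718) = 0.9922

0.9922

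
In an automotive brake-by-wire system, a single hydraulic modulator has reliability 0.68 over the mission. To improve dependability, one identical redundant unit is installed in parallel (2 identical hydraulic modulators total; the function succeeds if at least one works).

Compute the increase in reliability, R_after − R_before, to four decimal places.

0.2176

R_before = 0.68
R_after = 1 − (1 − 0.68)^2 = 0.8976
ΔR = 0.8976 − 0.68 = 0.2176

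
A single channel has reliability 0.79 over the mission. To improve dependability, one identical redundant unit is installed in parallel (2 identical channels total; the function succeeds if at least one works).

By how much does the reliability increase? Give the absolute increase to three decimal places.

R_before = 0.79
R_after = 1 − (1 − 0.79)^2 = 0.956
ΔR = 0.956 − 0.79 = 0.166

0.166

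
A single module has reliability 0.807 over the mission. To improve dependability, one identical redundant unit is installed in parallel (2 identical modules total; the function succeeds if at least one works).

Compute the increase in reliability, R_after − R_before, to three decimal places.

R_before = 0.807
R_after = 1 − (1 − 0.807)^2 = 0.963
ΔR = 0.963 − 0.807 = 0.156

0.156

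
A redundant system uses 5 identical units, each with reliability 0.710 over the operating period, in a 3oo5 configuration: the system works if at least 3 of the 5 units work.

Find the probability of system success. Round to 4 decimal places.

0.8499

R = Σ_{i=3}^{5} C(5,i) p^i (1−p)^{5−i} with p = 0.710
C(5,3)·0.710^3·0.290^2 = 0.301003
C(5,4)·0.710^4·0.290^1 = 0.368469
C(5,5)·0.710^5·0.290^0 = 0.180423
Sum = 0.8499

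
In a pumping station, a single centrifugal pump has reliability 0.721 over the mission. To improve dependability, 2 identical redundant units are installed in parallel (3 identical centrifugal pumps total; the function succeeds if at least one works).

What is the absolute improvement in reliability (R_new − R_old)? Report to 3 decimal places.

0.257

R_before = 0.721
R_after = 1 − (1 − 0.721)^3 = 0.978
ΔR = 0.978 − 0.721 = 0.257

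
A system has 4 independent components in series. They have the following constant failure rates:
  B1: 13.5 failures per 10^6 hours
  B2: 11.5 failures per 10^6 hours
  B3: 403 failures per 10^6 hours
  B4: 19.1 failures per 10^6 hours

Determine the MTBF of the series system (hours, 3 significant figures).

Series of exponential components: λ_sys = Σ λ_i
λ_sys = 0.0000135 + 0.0000115 + 0.000403 + 0.0000191 = 4.4710e-04 /h
MTBF = 1 / λ_sys = 2240 h

2240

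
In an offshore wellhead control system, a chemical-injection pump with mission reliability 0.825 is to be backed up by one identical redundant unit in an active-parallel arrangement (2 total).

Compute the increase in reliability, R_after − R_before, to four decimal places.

0.1444

R_before = 0.825
R_after = 1 − (1 − 0.825)^2 = 0.9694
ΔR = 0.9694 − 0.825 = 0.1444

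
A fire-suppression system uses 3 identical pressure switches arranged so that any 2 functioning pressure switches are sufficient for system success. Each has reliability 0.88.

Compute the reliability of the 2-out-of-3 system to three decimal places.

0.960

R = Σ_{i=2}^{3} C(3,i) p^i (1−p)^{3−i} with p = 0.88
C(3,2)·0.88^2·0.12^1 = 0.27878
C(3,3)·0.88^3·0.12^0 = 0.68147
Sum = 0.960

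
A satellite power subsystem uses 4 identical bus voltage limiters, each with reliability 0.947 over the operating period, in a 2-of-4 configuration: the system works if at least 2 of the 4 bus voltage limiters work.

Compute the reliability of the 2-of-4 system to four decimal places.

R = Σ_{i=2}^{4} C(4,i) p^i (1−p)^{4−i} with p = 0.947
C(4,2)·0.947^2·0.053^2 = 0.015115
C(4,3)·0.947^3·0.053^1 = 0.180047
C(4,4)·0.947^4·0.053^0 = 0.804266
Sum = 0.9994

0.9994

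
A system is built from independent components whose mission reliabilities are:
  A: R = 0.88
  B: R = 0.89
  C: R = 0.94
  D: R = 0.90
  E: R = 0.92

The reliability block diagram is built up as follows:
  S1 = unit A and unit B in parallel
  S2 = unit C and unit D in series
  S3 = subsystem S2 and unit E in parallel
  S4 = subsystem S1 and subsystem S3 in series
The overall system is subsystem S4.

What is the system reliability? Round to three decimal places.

Parallel (A and B): 1 − (1 − 0.88000)(1 − 0.89000) = 0.98680
Series (C and D): 0.94000 × 0.90000 = 0.84600
Parallel ([0.84600] and E): 1 − (1 − 0.84600)(1 − 0.92000) = 0.98768
Series ([0.98680] and [0.98768]): 0.98680 × 0.98768 = 0.975

0.975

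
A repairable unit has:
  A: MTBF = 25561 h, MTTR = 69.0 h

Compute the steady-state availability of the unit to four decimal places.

A(A) = MTBF/(MTBF+MTTR) = 25561/(25561+69.0) = 0.9973

0.9973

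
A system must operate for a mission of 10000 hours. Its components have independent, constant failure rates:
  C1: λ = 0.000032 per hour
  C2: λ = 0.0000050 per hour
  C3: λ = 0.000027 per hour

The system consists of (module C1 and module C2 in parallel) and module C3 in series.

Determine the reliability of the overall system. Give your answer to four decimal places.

0.7532

R(C1) = exp(−0.000032 × 10000) = 0.726149
R(C2) = exp(−0.0000050 × 10000) = 0.951229
R(C3) = exp(−0.000027 × 10000) = 0.763379
Parallel (C1 and C2): 1 − (1 − 0.726149)(1 − 0.951229) = 0.986644
Series ([0.986644] and C3): 0.986644 × 0.763379 = 0.7532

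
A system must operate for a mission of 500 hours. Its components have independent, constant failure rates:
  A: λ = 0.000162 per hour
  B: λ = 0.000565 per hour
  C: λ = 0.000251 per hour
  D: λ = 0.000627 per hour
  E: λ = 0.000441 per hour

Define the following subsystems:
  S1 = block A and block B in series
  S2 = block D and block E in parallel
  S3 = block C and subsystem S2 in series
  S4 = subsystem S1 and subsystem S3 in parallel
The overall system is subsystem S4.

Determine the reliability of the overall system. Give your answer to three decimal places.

0.950

R(A) = exp(−0.000162 × 500) = 0.92219
R(B) = exp(−0.000565 × 500) = 0.75390
R(C) = exp(−0.000251 × 500) = 0.88206
R(D) = exp(−0.000627 × 500) = 0.73088
R(E) = exp(−0.000441 × 500) = 0.80212
Series (A and B): 0.92219 × 0.75390 = 0.69524
Parallel (D and E): 1 − (1 − 0.73088)(1 − 0.80212) = 0.94675
Series (C and [0.94675]): 0.88206 × 0.94675 = 0.83509
Parallel ([0.69524] and [0.83509]): 1 − (1 − 0.69524)(1 − 0.83509) = 0.950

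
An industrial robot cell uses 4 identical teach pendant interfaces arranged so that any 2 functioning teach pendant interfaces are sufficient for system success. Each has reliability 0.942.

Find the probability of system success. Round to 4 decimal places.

0.9993

R = Σ_{i=2}^{4} C(4,i) p^i (1−p)^{4−i} with p = 0.942
C(4,2)·0.942^2·0.058^2 = 0.017911
C(4,3)·0.942^3·0.058^1 = 0.193928
C(4,4)·0.942^4·0.058^0 = 0.787415
Sum = 0.9993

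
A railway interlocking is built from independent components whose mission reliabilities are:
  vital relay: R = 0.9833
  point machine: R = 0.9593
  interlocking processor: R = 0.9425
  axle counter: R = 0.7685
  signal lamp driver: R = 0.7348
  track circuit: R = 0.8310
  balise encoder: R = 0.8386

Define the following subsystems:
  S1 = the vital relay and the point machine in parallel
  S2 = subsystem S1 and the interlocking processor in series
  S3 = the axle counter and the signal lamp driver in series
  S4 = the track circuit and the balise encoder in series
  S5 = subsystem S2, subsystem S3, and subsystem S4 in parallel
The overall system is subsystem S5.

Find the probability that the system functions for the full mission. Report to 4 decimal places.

Parallel (vital relay and point machine): 1 − (1 − 0.983300)(1 − 0.959300) = 0.999320
Series ([0.999320] and interlocking processor): 0.999320 × 0.942500 = 0.941859
Series (axle counter and signal lamp driver): 0.768500 × 0.734800 = 0.564694
Series (track circuit and balise encoder): 0.831000 × 0.838600 = 0.696877
Parallel ([0.941859], [0.564694], and [0.696877]): 1 − (1 − 0.941859)(1 − 0.564694)(1 − 0.696877) = 0.9923

0.9923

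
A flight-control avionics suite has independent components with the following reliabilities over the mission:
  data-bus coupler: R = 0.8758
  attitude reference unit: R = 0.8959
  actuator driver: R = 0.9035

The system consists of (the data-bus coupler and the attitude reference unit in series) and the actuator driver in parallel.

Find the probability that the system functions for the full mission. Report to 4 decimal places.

0.9792

Series (data-bus coupler and attitude reference unit): 0.875800 × 0.895900 = 0.784629
Parallel ([0.784629] and actuator driver): 1 − (1 − 0.784629)(1 − 0.903500) = 0.9792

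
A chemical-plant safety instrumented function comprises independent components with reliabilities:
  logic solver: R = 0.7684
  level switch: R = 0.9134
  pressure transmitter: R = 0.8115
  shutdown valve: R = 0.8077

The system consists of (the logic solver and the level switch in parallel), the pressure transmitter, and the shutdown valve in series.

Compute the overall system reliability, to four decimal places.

Parallel (logic solver and level switch): 1 − (1 − 0.768400)(1 − 0.913400) = 0.979943
Series ([0.979943], pressure transmitter, and shutdown valve): 0.979943 × 0.811500 × 0.807700 = 0.6423

0.6423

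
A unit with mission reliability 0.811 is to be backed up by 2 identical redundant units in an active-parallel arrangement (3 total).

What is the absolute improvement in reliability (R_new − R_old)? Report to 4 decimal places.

R_before = 0.811
R_after = 1 − (1 − 0.811)^3 = 0.9932
ΔR = 0.9932 − 0.811 = 0.1822

0.1822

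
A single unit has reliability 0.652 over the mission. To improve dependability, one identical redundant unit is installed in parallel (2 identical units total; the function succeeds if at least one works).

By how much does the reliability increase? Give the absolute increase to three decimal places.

R_before = 0.652
R_after = 1 − (1 − 0.652)^2 = 0.879
ΔR = 0.879 − 0.652 = 0.227

0.227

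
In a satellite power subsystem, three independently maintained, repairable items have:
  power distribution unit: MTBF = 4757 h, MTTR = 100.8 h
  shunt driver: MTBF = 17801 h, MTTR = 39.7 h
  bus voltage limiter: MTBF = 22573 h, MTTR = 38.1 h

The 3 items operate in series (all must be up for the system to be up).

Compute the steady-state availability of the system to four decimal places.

0.9754

A(power distribution unit) = MTBF/(MTBF+MTTR) = 4757/(4757+100.8) = 0.979250
A(shunt driver) = MTBF/(MTBF+MTTR) = 17801/(17801+39.7) = 0.997775
A(bus voltage limiter) = MTBF/(MTBF+MTTR) = 22573/(22573+38.1) = 0.998315
Series availability: 0.979250 × 0.997775 × 0.998315 = 0.9754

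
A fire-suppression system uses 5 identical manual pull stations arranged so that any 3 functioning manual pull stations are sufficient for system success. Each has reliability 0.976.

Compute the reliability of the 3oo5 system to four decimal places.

0.9999

R = Σ_{i=3}^{5} C(5,i) p^i (1−p)^{5−i} with p = 0.976
C(5,3)·0.976^3·0.024^2 = 0.005355
C(5,4)·0.976^4·0.024^1 = 0.108888
C(5,5)·0.976^5·0.024^0 = 0.885623
Sum = 0.9999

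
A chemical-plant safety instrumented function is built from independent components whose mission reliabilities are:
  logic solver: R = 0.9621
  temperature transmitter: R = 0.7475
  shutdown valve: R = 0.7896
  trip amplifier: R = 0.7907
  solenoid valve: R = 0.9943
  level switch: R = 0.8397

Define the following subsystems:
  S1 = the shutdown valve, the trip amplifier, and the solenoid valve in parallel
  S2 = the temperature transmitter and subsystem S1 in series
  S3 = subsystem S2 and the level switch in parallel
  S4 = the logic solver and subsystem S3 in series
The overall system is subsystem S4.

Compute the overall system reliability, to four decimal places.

0.9231

Parallel (shutdown valve, trip amplifier, and solenoid valve): 1 − (1 − 0.789600)(1 − 0.790700)(1 − 0.994300) = 0.999749
Series (temperature transmitter and [0.999749]): 0.747500 × 0.999749 = 0.747312
Parallel ([0.747312] and level switch): 1 − (1 − 0.747312)(1 − 0.839700) = 0.959494
Series (logic solver and [0.959494]): 0.962100 × 0.959494 = 0.9231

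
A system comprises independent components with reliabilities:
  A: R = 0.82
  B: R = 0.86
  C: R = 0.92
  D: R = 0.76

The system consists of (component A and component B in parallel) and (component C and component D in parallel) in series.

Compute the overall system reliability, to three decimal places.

0.956

Parallel (A and B): 1 − (1 − 0.82000)(1 − 0.86000) = 0.97480
Parallel (C and D): 1 − (1 − 0.92000)(1 − 0.76000) = 0.98080
Series ([0.97480] and [0.98080]): 0.97480 × 0.98080 = 0.956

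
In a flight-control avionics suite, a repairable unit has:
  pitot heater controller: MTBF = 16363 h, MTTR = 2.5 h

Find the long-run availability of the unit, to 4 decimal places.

0.9998

A(pitot heater controller) = MTBF/(MTBF+MTTR) = 16363/(16363+2.5) = 0.9998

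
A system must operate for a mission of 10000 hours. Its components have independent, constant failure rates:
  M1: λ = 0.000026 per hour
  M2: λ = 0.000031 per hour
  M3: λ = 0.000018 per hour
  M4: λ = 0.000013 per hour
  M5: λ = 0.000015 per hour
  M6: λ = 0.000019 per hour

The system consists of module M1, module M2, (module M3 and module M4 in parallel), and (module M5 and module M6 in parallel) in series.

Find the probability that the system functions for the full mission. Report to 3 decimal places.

0.541

R(M1) = exp(−0.000026 × 10000) = 0.77105
R(M2) = exp(−0.000031 × 10000) = 0.73345
R(M3) = exp(−0.000018 × 10000) = 0.83527
R(M4) = exp(−0.000013 × 10000) = 0.87810
R(M5) = exp(−0.000015 × 10000) = 0.86071
R(M6) = exp(−0.000019 × 10000) = 0.82696
Parallel (M3 and M4): 1 − (1 − 0.83527)(1 − 0.87810) = 0.97992
Parallel (M5 and M6): 1 − (1 − 0.86071)(1 − 0.82696) = 0.97590
Series (M1, M2, [0.97992], and [0.97590]): 0.77105 × 0.73345 × 0.97992 × 0.97590 = 0.541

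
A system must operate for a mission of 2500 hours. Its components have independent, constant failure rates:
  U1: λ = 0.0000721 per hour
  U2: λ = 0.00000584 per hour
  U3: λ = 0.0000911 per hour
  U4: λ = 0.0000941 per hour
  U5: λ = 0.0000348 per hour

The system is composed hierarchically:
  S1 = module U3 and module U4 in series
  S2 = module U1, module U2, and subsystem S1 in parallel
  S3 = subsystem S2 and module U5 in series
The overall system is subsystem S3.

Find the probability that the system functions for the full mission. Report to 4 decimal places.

0.9159

R(U1) = exp(−0.0000721 × 2500) = 0.835061
R(U2) = exp(−0.00000584 × 2500) = 0.985506
R(U3) = exp(−0.0000911 × 2500) = 0.796323
R(U4) = exp(−0.0000941 × 2500) = 0.790373
R(U5) = exp(−0.0000348 × 2500) = 0.916677
Series (U3 and U4): 0.796323 × 0.790373 = 0.629392
Parallel (U1, U2, and [0.629392]): 1 − (1 − 0.835061)(1 − 0.985506)(1 − 0.629392) = 0.999114
Series ([0.999114] and U5): 0.999114 × 0.916677 = 0.9159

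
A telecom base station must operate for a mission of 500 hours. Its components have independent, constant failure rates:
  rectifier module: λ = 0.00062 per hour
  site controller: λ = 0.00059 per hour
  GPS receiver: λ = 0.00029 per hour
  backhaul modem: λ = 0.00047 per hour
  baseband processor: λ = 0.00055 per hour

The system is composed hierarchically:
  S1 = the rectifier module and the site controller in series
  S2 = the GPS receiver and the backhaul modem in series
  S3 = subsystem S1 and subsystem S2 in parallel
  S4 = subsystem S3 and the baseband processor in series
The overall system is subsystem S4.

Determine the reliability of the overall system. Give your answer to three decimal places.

R(rectifier module) = exp(−0.00062 × 500) = 0.73345
R(site controller) = exp(−0.00059 × 500) = 0.74453
R(GPS receiver) = exp(−0.00029 × 500) = 0.86502
R(backhaul modem) = exp(−0.00047 × 500) = 0.79057
R(baseband processor) = exp(−0.00055 × 500) = 0.75957
Series (rectifier module and site controller): 0.73345 × 0.74453 = 0.54608
Series (GPS receiver and backhaul modem): 0.86502 × 0.79057 = 0.68386
Parallel ([0.54608] and [0.68386]): 1 − (1 − 0.54608)(1 − 0.68386) = 0.85650
Series ([0.85650] and baseband processor): 0.85650 × 0.75957 = 0.651

0.651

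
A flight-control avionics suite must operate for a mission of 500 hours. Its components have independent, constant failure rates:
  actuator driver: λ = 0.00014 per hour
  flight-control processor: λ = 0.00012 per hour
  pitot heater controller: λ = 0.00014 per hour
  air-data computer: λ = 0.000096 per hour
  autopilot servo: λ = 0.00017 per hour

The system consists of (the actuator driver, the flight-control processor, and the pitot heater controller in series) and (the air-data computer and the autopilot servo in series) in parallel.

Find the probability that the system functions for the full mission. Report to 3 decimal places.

R(actuator driver) = exp(−0.00014 × 500) = 0.93239
R(flight-control processor) = exp(−0.00012 × 500) = 0.94176
R(pitot heater controller) = exp(−0.00014 × 500) = 0.93239
R(air-data computer) = exp(−0.000096 × 500) = 0.95313
R(autopilot servo) = exp(−0.00017 × 500) = 0.91851
Series (actuator driver, flight-control processor, and pitot heater controller): 0.93239 × 0.94176 × 0.93239 = 0.81872
Series (air-data computer and autopilot servo): 0.95313 × 0.91851 = 0.87546
Parallel ([0.81872] and [0.87546]): 1 − (1 − 0.81872)(1 − 0.87546) = 0.977

0.977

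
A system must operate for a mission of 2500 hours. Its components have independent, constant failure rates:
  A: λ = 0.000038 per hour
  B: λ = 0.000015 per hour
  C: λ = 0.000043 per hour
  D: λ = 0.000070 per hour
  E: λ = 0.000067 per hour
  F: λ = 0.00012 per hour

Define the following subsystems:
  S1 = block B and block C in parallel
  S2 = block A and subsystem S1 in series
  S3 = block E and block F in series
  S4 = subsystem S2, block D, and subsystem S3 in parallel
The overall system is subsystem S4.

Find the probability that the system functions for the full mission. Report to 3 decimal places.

R(A) = exp(−0.000038 × 2500) = 0.90937
R(B) = exp(−0.000015 × 2500) = 0.96319
R(C) = exp(−0.000043 × 2500) = 0.89808
R(D) = exp(−0.000070 × 2500) = 0.83946
R(E) = exp(−0.000067 × 2500) = 0.84578
R(F) = exp(−0.00012 × 2500) = 0.74082
Parallel (B and C): 1 − (1 − 0.96319)(1 − 0.89808) = 0.99625
Series (A and [0.99625]): 0.90937 × 0.99625 = 0.90596
Series (E and F): 0.84578 × 0.74082 = 0.62657
Parallel ([0.90596], D, and [0.62657]): 1 − (1 − 0.90596)(1 − 0.83946)(1 − 0.62657) = 0.994

0.994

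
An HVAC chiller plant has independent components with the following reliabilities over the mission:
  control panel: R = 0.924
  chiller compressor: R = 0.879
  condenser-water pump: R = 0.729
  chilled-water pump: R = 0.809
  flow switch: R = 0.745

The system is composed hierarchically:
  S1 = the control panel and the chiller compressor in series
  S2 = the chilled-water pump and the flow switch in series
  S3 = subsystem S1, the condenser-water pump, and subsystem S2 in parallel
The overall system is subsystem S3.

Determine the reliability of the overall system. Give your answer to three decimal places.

0.980

Series (control panel and chiller compressor): 0.92400 × 0.87900 = 0.81220
Series (chilled-water pump and flow switch): 0.80900 × 0.74500 = 0.60271
Parallel ([0.81220], condenser-water pump, and [0.60271]): 1 − (1 − 0.81220)(1 − 0.72900)(1 − 0.60271) = 0.980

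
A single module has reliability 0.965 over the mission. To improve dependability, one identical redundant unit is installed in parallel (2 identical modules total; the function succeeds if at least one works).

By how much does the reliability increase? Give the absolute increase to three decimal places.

R_before = 0.965
R_after = 1 − (1 − 0.965)^2 = 0.999
ΔR = 0.999 − 0.965 = 0.034

0.034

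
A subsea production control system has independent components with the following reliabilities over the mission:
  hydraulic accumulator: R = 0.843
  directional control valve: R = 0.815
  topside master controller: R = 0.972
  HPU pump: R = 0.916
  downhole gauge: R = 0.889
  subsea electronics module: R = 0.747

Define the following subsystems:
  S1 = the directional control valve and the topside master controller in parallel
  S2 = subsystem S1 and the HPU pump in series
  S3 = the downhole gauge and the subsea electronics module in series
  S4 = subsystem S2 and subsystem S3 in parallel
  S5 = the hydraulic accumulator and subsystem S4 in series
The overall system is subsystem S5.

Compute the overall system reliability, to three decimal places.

0.818

Parallel (directional control valve and topside master controller): 1 − (1 − 0.81500)(1 − 0.97200) = 0.99482
Series ([0.99482] and HPU pump): 0.99482 × 0.91600 = 0.91126
Series (downhole gauge and subsea electronics module): 0.88900 × 0.74700 = 0.66408
Parallel ([0.91126] and [0.66408]): 1 − (1 − 0.91126)(1 − 0.66408) = 0.97019
Series (hydraulic accumulator and [0.97019]): 0.84300 × 0.97019 = 0.818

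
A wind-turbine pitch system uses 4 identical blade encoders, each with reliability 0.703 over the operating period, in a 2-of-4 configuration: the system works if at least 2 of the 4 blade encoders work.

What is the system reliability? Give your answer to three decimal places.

0.919

R = Σ_{i=2}^{4} C(4,i) p^i (1−p)^{4−i} with p = 0.703
C(4,2)·0.703^2·0.297^2 = 0.26156
C(4,3)·0.703^3·0.297^1 = 0.41275
C(4,4)·0.703^4·0.297^0 = 0.24424
Sum = 0.919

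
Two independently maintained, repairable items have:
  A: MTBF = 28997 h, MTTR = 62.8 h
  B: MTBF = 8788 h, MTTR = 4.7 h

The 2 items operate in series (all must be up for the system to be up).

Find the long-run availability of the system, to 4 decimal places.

A(A) = MTBF/(MTBF+MTTR) = 28997/(28997+62.8) = 0.997839
A(B) = MTBF/(MTBF+MTTR) = 8788/(8788+4.7) = 0.999465
Series availability: 0.997839 × 0.999465 = 0.9973

0.9973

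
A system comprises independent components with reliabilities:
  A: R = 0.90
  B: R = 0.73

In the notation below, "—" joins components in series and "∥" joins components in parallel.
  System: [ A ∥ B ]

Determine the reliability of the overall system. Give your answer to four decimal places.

0.9730

Parallel (A and B): 1 − (1 − 0.900000)(1 − 0.730000) = 0.9730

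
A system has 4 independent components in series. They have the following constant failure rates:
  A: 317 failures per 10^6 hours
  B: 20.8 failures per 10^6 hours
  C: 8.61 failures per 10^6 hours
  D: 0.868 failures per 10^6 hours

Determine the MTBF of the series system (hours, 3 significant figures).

Series of exponential components: λ_sys = Σ λ_i
λ_sys = 0.000317 + 0.0000208 + 0.00000861 + 0.000000868 = 3.4728e-04 /h
MTBF = 1 / λ_sys = 2880 h

2880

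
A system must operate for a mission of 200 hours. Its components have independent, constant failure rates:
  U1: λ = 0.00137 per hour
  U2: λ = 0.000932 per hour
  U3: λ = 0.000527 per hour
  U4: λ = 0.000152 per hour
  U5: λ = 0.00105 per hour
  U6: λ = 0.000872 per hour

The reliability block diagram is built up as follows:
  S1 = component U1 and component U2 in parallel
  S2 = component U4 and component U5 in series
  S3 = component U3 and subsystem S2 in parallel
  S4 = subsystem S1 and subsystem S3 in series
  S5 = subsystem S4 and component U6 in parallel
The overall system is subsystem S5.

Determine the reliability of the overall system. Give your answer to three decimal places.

R(U1) = exp(−0.00137 × 200) = 0.76033
R(U2) = exp(−0.000932 × 200) = 0.82994
R(U3) = exp(−0.000527 × 200) = 0.89996
R(U4) = exp(−0.000152 × 200) = 0.97006
R(U5) = exp(−0.00105 × 200) = 0.81058
R(U6) = exp(−0.000872 × 200) = 0.83996
Parallel (U1 and U2): 1 − (1 − 0.76033)(1 − 0.82994) = 0.95924
Series (U4 and U5): 0.97006 × 0.81058 = 0.78631
Parallel (U3 and [0.78631]): 1 − (1 − 0.89996)(1 − 0.78631) = 0.97862
Series ([0.95924] and [0.97862]): 0.95924 × 0.97862 = 0.93873
Parallel ([0.93873] and U6): 1 − (1 − 0.93873)(1 − 0.83996) = 0.990

0.990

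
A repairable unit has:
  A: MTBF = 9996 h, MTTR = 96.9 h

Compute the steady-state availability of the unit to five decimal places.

A(A) = MTBF/(MTBF+MTTR) = 9996/(9996+96.9) = 0.99040

0.99040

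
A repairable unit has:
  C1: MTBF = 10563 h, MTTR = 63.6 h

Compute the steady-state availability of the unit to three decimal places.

0.994

A(C1) = MTBF/(MTBF+MTTR) = 10563/(10563+63.6) = 0.994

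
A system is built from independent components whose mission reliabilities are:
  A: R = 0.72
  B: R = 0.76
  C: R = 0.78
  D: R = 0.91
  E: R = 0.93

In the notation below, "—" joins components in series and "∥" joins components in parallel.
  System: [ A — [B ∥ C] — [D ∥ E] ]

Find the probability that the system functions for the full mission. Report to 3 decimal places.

0.678

Parallel (B and C): 1 − (1 − 0.76000)(1 − 0.78000) = 0.94720
Parallel (D and E): 1 − (1 − 0.91000)(1 − 0.93000) = 0.99370
Series (A, [0.94720], and [0.99370]): 0.72000 × 0.94720 × 0.99370 = 0.678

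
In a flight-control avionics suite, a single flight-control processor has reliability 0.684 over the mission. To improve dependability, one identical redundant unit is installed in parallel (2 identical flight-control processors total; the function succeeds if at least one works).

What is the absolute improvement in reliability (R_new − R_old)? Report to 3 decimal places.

R_before = 0.684
R_after = 1 − (1 − 0.684)^2 = 0.900
ΔR = 0.900 − 0.684 = 0.216

0.216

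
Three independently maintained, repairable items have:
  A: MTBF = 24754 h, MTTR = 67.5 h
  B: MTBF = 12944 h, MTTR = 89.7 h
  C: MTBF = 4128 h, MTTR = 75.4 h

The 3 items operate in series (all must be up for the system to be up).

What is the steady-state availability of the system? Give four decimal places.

A(A) = MTBF/(MTBF+MTTR) = 24754/(24754+67.5) = 0.997281
A(B) = MTBF/(MTBF+MTTR) = 12944/(12944+89.7) = 0.993118
A(C) = MTBF/(MTBF+MTTR) = 4128/(4128+75.4) = 0.982062
Series availability: 0.997281 × 0.993118 × 0.982062 = 0.9727

0.9727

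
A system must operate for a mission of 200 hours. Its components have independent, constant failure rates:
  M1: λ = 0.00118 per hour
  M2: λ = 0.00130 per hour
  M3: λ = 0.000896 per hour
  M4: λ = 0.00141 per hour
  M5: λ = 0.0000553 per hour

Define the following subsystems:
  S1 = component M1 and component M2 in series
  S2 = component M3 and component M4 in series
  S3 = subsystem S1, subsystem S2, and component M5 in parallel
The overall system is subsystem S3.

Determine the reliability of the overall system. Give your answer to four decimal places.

0.9984

R(M1) = exp(−0.00118 × 200) = 0.789781
R(M2) = exp(−0.00130 × 200) = 0.771052
R(M3) = exp(−0.000896 × 200) = 0.835939
R(M4) = exp(−0.00141 × 200) = 0.754274
R(M5) = exp(−0.0000553 × 200) = 0.989001
Series (M1 and M2): 0.789781 × 0.771052 = 0.608962
Series (M3 and M4): 0.835939 × 0.754274 = 0.630527
Parallel ([0.608962], [0.630527], and M5): 1 − (1 − 0.608962)(1 − 0.630527)(1 − 0.989001) = 0.9984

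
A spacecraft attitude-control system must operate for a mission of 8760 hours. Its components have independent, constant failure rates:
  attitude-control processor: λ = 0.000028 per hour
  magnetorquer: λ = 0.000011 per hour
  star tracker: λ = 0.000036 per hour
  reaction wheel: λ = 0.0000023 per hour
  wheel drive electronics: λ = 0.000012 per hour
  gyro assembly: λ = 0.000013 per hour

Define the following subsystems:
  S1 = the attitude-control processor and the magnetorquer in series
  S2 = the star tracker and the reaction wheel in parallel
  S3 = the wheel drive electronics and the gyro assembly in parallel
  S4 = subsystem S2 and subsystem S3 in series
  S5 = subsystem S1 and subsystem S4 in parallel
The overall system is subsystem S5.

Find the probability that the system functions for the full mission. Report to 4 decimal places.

0.9953

R(attitude-control processor) = exp(−0.000028 × 8760) = 0.782485
R(magnetorquer) = exp(−0.000011 × 8760) = 0.908137
R(star tracker) = exp(−0.000036 × 8760) = 0.729526
R(reaction wheel) = exp(−0.0000023 × 8760) = 0.980054
R(wheel drive electronics) = exp(−0.000012 × 8760) = 0.900216
R(gyro assembly) = exp(−0.000013 × 8760) = 0.892365
Series (attitude-control processor and magnetorquer): 0.782485 × 0.908137 = 0.710604
Parallel (star tracker and reaction wheel): 1 − (1 − 0.729526)(1 − 0.980054) = 0.994605
Parallel (wheel drive electronics and gyro assembly): 1 − (1 − 0.900216)(1 − 0.892365) = 0.989260
Series ([0.994605] and [0.989260]): 0.994605 × 0.989260 = 0.983923
Parallel ([0.710604] and [0.983923]): 1 − (1 − 0.710604)(1 − 0.983923) = 0.9953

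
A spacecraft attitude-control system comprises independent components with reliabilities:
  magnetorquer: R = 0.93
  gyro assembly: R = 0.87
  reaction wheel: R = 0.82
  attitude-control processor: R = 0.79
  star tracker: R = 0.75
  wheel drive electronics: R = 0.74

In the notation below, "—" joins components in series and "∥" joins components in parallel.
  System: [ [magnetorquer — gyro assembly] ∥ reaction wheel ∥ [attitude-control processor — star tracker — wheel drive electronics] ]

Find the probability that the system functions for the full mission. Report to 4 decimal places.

Series (magnetorquer and gyro assembly): 0.930000 × 0.870000 = 0.809100
Series (attitude-control processor, star tracker, and wheel drive electronics): 0.790000 × 0.750000 × 0.740000 = 0.438450
Parallel ([0.809100], reaction wheel, and [0.438450]): 1 − (1 − 0.809100)(1 − 0.820000)(1 − 0.438450) = 0.9807

0.9807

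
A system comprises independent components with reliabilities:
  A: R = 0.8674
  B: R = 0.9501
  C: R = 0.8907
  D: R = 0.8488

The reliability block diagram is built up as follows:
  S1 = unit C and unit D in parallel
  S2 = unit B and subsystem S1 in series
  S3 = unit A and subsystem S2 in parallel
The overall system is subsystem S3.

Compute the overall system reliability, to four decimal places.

Parallel (C and D): 1 − (1 − 0.890700)(1 − 0.848800) = 0.983474
Series (B and [0.983474]): 0.950100 × 0.983474 = 0.934399
Parallel (A and [0.934399]): 1 − (1 − 0.867400)(1 − 0.934399) = 0.9913

0.9913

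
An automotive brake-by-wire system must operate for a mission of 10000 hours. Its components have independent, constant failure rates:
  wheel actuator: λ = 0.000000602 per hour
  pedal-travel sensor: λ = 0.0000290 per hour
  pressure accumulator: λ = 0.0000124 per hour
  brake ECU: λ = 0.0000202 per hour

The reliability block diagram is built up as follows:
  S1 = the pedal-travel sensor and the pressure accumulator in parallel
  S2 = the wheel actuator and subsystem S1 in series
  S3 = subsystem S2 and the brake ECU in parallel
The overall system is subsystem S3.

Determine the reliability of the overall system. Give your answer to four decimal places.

R(wheel actuator) = exp(−0.000000602 × 10000) = 0.993998
R(pedal-travel sensor) = exp(−0.0000290 × 10000) = 0.748264
R(pressure accumulator) = exp(−0.0000124 × 10000) = 0.883380
R(brake ECU) = exp(−0.0000202 × 10000) = 0.817095
Parallel (pedal-travel sensor and pressure accumulator): 1 − (1 − 0.748264)(1 − 0.883380) = 0.970643
Series (wheel actuator and [0.970643]): 0.993998 × 0.970643 = 0.964817
Parallel ([0.964817] and brake ECU): 1 − (1 − 0.964817)(1 − 0.817095) = 0.9936

0.9936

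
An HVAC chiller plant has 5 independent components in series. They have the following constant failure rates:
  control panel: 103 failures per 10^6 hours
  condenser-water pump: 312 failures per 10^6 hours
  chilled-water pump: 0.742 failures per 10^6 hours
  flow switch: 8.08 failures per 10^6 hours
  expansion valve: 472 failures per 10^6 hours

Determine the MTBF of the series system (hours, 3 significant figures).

Series of exponential components: λ_sys = Σ λ_i
λ_sys = 0.000103 + 0.000312 + 0.000000742 + 0.00000808 + 0.000472 = 8.9582e-04 /h
MTBF = 1 / λ_sys = 1120 h

1120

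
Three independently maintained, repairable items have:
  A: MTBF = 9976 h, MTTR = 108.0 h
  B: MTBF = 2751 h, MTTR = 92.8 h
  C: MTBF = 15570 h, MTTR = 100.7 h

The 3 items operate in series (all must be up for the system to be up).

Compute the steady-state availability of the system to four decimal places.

A(A) = MTBF/(MTBF+MTTR) = 9976/(9976+108.0) = 0.989290
A(B) = MTBF/(MTBF+MTTR) = 2751/(2751+92.8) = 0.967368
A(C) = MTBF/(MTBF+MTTR) = 15570/(15570+100.7) = 0.993574
Series availability: 0.989290 × 0.967368 × 0.993574 = 0.9509

0.9509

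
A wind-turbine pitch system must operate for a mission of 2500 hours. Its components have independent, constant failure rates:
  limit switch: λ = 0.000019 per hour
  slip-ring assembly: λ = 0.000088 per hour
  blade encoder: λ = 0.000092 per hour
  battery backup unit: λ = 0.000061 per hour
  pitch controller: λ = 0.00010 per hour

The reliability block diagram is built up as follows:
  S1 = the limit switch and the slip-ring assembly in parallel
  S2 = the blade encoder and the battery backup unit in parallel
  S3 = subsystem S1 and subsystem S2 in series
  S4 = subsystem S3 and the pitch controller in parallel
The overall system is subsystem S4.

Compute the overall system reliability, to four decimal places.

R(limit switch) = exp(−0.000019 × 2500) = 0.953610
R(slip-ring assembly) = exp(−0.000088 × 2500) = 0.802519
R(blade encoder) = exp(−0.000092 × 2500) = 0.794534
R(battery backup unit) = exp(−0.000061 × 2500) = 0.858559
R(pitch controller) = exp(−0.00010 × 2500) = 0.778801
Parallel (limit switch and slip-ring assembly): 1 − (1 − 0.953610)(1 − 0.802519) = 0.990839
Parallel (blade encoder and battery backup unit): 1 − (1 − 0.794534)(1 − 0.858559) = 0.970939
Series ([0.990839] and [0.970939]): 0.990839 × 0.970939 = 0.962044
Parallel ([0.962044] and pitch controller): 1 − (1 − 0.962044)(1 − 0.778801) = 0.9916

0.9916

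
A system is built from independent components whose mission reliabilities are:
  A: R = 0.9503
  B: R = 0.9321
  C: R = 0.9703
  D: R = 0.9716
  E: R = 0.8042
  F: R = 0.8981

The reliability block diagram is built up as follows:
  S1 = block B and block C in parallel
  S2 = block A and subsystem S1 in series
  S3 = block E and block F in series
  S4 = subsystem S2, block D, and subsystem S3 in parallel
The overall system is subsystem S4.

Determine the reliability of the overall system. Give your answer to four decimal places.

0.9996

Parallel (B and C): 1 − (1 − 0.932100)(1 − 0.970300) = 0.997983
Series (A and [0.997983]): 0.950300 × 0.997983 = 0.948383
Series (E and F): 0.804200 × 0.898100 = 0.722252
Parallel ([0.948383], D, and [0.722252]): 1 − (1 − 0.948383)(1 − 0.971600)(1 − 0.722252) = 0.9996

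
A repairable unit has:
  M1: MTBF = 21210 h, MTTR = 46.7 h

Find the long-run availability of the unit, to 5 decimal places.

A(M1) = MTBF/(MTBF+MTTR) = 21210/(21210+46.7) = 0.99780

0.99780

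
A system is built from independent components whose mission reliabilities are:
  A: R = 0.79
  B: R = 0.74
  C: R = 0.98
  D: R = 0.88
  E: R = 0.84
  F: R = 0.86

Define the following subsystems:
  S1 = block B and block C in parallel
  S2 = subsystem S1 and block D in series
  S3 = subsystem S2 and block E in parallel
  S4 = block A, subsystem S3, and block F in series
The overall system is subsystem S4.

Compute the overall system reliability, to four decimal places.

0.6659

Parallel (B and C): 1 − (1 − 0.740000)(1 − 0.980000) = 0.994800
Series ([0.994800] and D): 0.994800 × 0.880000 = 0.875424
Parallel ([0.875424] and E): 1 − (1 − 0.875424)(1 − 0.840000) = 0.980068
Series (A, [0.980068], and F): 0.790000 × 0.980068 × 0.860000 = 0.6659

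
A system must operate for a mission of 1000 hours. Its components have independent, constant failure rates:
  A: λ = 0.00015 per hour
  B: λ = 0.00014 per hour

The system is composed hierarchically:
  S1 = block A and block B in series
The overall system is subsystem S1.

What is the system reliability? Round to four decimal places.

0.7483

R(A) = exp(−0.00015 × 1000) = 0.860708
R(B) = exp(−0.00014 × 1000) = 0.869358
Series (A and B): 0.860708 × 0.869358 = 0.7483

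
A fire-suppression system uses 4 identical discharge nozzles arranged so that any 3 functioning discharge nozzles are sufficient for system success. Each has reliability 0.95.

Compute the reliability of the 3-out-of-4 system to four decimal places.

R = Σ_{i=3}^{4} C(4,i) p^i (1−p)^{4−i} with p = 0.95
C(4,3)·0.95^3·0.05^1 = 0.171475
C(4,4)·0.95^4·0.05^0 = 0.814506
Sum = 0.9860

0.9860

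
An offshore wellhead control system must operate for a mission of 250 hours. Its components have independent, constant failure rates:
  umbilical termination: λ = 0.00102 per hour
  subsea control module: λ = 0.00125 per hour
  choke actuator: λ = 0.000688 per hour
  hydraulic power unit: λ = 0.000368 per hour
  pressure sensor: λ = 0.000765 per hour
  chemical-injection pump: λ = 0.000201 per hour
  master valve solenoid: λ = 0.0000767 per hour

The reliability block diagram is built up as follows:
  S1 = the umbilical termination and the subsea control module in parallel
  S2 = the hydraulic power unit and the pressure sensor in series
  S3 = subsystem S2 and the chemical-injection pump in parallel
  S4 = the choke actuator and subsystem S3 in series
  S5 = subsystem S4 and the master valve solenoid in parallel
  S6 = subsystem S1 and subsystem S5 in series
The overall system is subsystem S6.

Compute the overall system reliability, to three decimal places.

0.937

R(umbilical termination) = exp(−0.00102 × 250) = 0.77492
R(subsea control module) = exp(−0.00125 × 250) = 0.73162
R(choke actuator) = exp(−0.000688 × 250) = 0.84198
R(hydraulic power unit) = exp(−0.000368 × 250) = 0.91211
R(pressure sensor) = exp(−0.000765 × 250) = 0.82593
R(chemical-injection pump) = exp(−0.000201 × 250) = 0.95099
R(master valve solenoid) = exp(−0.0000767 × 250) = 0.98101
Parallel (umbilical termination and subsea control module): 1 − (1 − 0.77492)(1 − 0.73162) = 0.93959
Series (hydraulic power unit and pressure sensor): 0.91211 × 0.82593 = 0.75334
Parallel ([0.75334] and chemical-injection pump): 1 − (1 − 0.75334)(1 − 0.95099) = 0.98791
Series (choke actuator and [0.98791]): 0.84198 × 0.98791 = 0.83180
Parallel ([0.83180] and master valve solenoid): 1 − (1 − 0.83180)(1 − 0.98101) = 0.99681
Series ([0.93959] and [0.99681]): 0.93959 × 0.99681 = 0.937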